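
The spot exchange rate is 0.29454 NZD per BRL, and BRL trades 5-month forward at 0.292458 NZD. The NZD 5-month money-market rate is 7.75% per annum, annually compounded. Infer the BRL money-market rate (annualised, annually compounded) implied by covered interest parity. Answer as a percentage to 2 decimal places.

9.60%

T = 5/12 years.
F/S = 0.292458/0.29454 = 0.9929314 = (growth of NZD) / (growth of BRL).
The NZD side grows by (1 + 0.0775)^(5/12) = 1.0315902.
So the BRL growth factor = 1.038934.
r = 1.038934^(12/5) − 1 = 0.096001 → 9.60%.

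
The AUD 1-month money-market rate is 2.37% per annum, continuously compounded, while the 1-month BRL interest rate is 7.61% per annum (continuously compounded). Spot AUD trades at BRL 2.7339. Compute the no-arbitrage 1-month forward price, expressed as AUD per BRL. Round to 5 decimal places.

T = 1/12 years.
Growth of 1 BRL over T: e^(0.0761×1/12) = 1.0063618.
AUD accumulates by e^(0.0237×1/12) = 1.001977.
So F = 2.7339 × 1.0063618 / 1.001977 = 2.745864 (BRL/AUD).
Quoted the other way: 1/2.745864 = 0.36418 AUD per BRL.

0.36418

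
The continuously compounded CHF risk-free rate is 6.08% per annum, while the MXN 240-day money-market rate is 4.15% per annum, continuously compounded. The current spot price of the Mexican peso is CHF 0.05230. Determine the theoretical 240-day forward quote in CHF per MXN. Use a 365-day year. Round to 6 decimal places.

T = 240/365 years.
Growth of 1 CHF over T: e^(0.0608×240/365) = 1.040788.
MXN growth factor: e^(0.0415×240/365) = 1.0276634.
Forward (CHF per MXN) = 0.0523 × 1.040788 / 1.0276634 = 0.05296794.

0.052968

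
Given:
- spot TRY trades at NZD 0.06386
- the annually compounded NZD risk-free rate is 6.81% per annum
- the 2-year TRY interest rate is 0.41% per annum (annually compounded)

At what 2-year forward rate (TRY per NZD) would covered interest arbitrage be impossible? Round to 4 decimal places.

T = 2 years.
NZD accumulates by (1 + 0.0681)^2 = 1.14083761.
Growth of 1 TRY over T: (1 + 0.0041)^2 = 1.00821681.
CIP: F = S · (grow NZD)/(grow TRY) = 0.06386 × 1.14083761/1.00821681 = 0.072260142 NZD per TRY.
Invert for TRY per NZD: 1 / 0.072260142 = 13.8389.

13.8389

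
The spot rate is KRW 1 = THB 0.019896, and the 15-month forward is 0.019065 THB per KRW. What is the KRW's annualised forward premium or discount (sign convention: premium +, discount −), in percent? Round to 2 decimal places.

-3.34%

T = 15/12 years.
KRW trades forward at -4.17672% vs spot over the period.
Per annum: -0.0417672 / (15/12) = -0.033414 = -3.34%.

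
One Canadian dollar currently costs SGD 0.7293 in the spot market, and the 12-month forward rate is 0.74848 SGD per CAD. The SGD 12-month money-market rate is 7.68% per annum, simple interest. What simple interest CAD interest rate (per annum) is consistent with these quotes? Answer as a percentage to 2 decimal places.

T = 1 year.
By CIP, F/S equals the SGD-to-CAD growth ratio: 0.74848/0.7293 = 1.0262992.
The SGD side grows by 1 + 0.0768×1 = 1.076800.
Hence g_CAD = 1.0492067.
(1.0492067 − 1)/T = 0.049207, i.e. 4.92%.

4.92%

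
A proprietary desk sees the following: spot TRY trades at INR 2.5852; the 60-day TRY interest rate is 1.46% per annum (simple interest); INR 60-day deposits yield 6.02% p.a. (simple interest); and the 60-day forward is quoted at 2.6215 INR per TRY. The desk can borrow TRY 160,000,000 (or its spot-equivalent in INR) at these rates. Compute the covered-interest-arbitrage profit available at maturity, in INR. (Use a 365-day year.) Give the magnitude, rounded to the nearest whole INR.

INR 2,721,399

T = 60/365 years.
Keep in TRY, deliver into the forward: 160,000,000·1.002400·2.6215 = INR 420,446,656.00.
Swap to INR now, deposit: 160,000,000·2.5852·1.00989589041 = INR 417,725,256.94.
The quoted forward overvalues TRY, so borrow INR, buy TRY at spot, deposit the TRY at 1.46%, and sell the proceeds forward at 2.6215.
Arbitrage profit = |420,446,656.00 − 417,725,256.94| = INR 2,721,399.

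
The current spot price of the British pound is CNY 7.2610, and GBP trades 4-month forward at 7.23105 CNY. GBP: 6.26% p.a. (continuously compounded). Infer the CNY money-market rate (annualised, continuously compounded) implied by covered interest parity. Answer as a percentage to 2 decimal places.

T = 4/12 years.
By CIP, F/S equals the CNY-to-GBP growth ratio: 7.23105/7.261 = 0.9958752.
The GBP side grows by e^(0.0626×4/12) = 1.0210859.
So the CNY growth factor = 1.0168741.
r = ln(1.0168741)/(4/12) = 0.050200 → 5.02%.

5.02%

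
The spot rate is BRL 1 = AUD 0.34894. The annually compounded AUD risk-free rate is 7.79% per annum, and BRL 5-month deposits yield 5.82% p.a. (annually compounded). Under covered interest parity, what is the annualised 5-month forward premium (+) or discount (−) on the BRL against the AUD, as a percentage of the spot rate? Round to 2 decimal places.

+1.85%

T = 5/12 years.
CIP forward (AUD per BRL) = 0.34894 × 1.0317497/1.0238505 = 0.35163214.
(F − S)/S ÷ T = (0.35163214 − 0.34894)/0.34894/(5/12) = 0.018516 → 1.85%.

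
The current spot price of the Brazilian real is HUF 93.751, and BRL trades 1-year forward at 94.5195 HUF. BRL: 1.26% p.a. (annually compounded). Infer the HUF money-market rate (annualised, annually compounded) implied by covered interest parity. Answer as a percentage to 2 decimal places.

2.09%

T = 1 year.
CIP gives F = S · g_HUF/g_BRL, so g_HUF/g_BRL = 94.5195/93.751 = 1.0081972.
The BRL side grows by (1 + 0.0126)^1 = 1.012600.
That pins the HUF growth at 1.0209005.
Annualise: 1.0209005^(1/1) − 1 = 0.020900 = 2.09%.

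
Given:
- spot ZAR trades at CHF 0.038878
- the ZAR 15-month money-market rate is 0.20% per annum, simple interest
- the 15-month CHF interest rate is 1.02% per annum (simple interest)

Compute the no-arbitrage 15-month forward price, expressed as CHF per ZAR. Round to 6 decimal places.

0.039276

T = 15/12 years.
CHF accumulates by 1 + 0.0102×15/12 = 1.012750.
Growth of 1 ZAR over T: 1 + 0.0020×15/12 = 1.002500.
Forward (CHF per ZAR) = 0.038878 × 1.012750 / 1.002500 = 0.03927551.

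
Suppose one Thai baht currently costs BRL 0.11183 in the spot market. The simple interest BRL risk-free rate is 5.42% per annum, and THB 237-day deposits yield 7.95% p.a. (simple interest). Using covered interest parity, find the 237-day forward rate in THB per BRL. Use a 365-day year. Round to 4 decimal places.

T = 237/365 years.
BRL accumulates by 1 + 0.0542×237/365 = 1.0351929.
THB accumulates by 1 + 0.0795×237/365 = 1.0516205.
CIP: F = S · (grow BRL)/(grow THB) = 0.11183 × 1.0351929/1.0516205 = 0.1100831 BRL per THB.
Quoted the other way: 1/0.1100831 = 9.0840 THB per BRL.

9.0840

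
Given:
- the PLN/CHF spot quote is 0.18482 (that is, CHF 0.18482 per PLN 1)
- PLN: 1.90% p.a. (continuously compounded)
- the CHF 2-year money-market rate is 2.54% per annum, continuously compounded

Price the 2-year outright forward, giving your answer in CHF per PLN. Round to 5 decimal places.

0.18720

T = 2 years.
CHF growth factor: e^(0.0254×2) = 1.0521124.
PLN growth factor: e^(0.0190×2) = 1.0387312.
CIP: F = S · (grow CHF)/(grow PLN) = 0.18482 × 1.0521124/1.0387312 = 0.1872009 CHF per PLN.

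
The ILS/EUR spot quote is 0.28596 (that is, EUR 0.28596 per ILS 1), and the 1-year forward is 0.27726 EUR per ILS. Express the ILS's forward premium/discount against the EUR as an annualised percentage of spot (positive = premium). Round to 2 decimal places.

T = 1 year.
(F − S)/S = (0.27726 − 0.28596)/0.28596 = -0.0304238.
×(1/T) gives -3.04% p.a.

-3.04%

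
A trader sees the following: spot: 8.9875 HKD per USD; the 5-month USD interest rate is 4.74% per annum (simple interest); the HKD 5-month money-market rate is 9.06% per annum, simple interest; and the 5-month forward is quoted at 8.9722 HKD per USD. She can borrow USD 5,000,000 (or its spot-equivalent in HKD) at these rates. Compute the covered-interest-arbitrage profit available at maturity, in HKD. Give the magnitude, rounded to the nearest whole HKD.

HKD 886,886

T = 5/12 years.
Route A — deposit USD, sell forward: 5,000,000 × 1.019750 × 8.9722 = HKD 45,747,004.75.
Route B — convert at spot, deposit HKD: 5,000,000 × 8.9875 × 1.037750 = HKD 46,633,890.63.
The quoted forward undervalues USD, so borrow USD, convert to HKD at spot, deposit the HKD at 9.06%, and buy USD forward at 8.9722 to cover the loan.
Profit = 46,633,890.63 − 45,747,004.75 = HKD 886,886.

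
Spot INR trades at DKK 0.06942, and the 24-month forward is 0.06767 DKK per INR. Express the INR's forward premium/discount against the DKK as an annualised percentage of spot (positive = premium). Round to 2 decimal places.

T = 2 years.
Period premium: (0.06767 − 0.06942)/0.06942 = -0.0252089.
×(1/T) gives -1.26% p.a.

-1.26%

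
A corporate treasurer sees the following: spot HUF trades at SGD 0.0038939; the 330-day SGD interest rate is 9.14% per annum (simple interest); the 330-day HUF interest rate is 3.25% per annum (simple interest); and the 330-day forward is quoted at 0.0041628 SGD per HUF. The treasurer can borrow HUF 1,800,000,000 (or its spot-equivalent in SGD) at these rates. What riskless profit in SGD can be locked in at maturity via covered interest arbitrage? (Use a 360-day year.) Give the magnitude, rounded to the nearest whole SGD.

SGD 120,011

T = 330/360 years.
Route A — deposit HUF, sell forward: 1,800,000,000 × 1.029791667 × 0.0041628 = SGD 7,716,270.15.
Route B — convert at spot, deposit SGD: 1,800,000,000 × 0.0038939 × 1.083783333 = SGD 7,596,259.06.
The quoted forward overvalues HUF, so borrow SGD, buy HUF at spot, deposit the HUF at 3.25%, and sell the proceeds forward at 0.0041628.
Profit = 7,716,270.15 − 7,596,259.06 = SGD 120,011.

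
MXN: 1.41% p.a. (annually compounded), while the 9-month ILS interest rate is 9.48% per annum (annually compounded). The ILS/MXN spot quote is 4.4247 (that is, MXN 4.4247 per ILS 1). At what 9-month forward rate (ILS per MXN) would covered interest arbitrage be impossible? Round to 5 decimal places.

0.23936

T = 9/12 years.
Growth of 1 MXN over T: (1 + 0.0141)^(9/12) = 1.0105565.
ILS growth factor: (1 + 0.0948)^(9/12) = 1.0702891.
Forward (MXN per ILS) = 4.4247 × 1.0105565 / 1.0702891 = 4.177758.
Invert for ILS per MXN: 1 / 4.177758 = 0.23936.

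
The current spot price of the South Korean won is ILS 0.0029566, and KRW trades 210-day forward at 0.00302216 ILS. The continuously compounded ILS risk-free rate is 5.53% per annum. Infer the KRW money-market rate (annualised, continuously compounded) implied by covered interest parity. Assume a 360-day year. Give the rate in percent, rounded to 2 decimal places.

T = 210/360 years.
CIP gives F = S · g_ILS/g_KRW, so g_ILS/g_KRW = 0.00302216/0.0029566 = 1.0221741.
The ILS side grows by e^(0.0553×210/360) = 1.0327843.
So the KRW growth factor = 1.010380.
r = ln(1.010380)/(210/360) = 0.017703 → 1.77%.

1.77%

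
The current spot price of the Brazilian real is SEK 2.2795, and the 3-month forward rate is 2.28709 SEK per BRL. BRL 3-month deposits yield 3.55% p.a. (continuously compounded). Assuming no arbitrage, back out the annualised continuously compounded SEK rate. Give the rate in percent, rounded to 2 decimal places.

T = 3/12 years.
By CIP, F/S equals the SEK-to-BRL growth ratio: 2.28709/2.2795 = 1.0033297.
BRL growth factor: e^(0.0355×3/12) = 1.0089145.
That pins the SEK growth at 1.0122739.
r = ln(1.0122739)/(3/12) = 0.048797 → 4.88%.

4.88%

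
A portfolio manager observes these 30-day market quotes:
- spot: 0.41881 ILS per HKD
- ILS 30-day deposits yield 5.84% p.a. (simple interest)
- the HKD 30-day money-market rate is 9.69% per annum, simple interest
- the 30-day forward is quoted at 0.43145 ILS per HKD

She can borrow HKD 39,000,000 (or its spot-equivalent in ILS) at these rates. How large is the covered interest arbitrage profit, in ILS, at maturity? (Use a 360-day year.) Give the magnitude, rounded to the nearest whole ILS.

T = 30/360 years.
Invest the HKD and cover forward: 39,000,000 × 1.008075 × 0.43145 = ILS 16,962,424.39.
Convert at spot and invest in ILS: 39,000,000 × 0.41881 × 1.0048666667 = ILS 16,413,080.14.
The quoted forward overvalues HKD, so borrow ILS, buy HKD at spot, deposit the HKD at 9.69%, and sell the proceeds forward at 0.43145.
The gap between the two covered legs is ILS 549,344.

ILS 549,344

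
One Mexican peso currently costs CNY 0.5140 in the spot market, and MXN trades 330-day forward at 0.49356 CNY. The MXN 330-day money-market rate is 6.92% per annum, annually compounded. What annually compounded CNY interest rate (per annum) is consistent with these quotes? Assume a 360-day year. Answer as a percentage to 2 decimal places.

T = 330/360 years.
By CIP, F/S equals the CNY-to-MXN growth ratio: 0.49356/0.514 = 0.9602335.
MXN growth factor: (1 + 0.0692)^(330/360) = 1.0632548.
Hence g_CNY = 1.0209729.
Annualise: 1.0209729^(360/330) − 1 = 0.022901 = 2.29%.

2.29%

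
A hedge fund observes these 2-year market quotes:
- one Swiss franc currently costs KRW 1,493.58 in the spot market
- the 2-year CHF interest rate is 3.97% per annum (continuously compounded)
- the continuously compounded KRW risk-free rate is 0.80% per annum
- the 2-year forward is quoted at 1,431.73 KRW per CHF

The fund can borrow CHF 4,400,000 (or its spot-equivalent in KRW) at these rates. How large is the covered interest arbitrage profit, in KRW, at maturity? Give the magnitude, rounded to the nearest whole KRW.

T = 2 years.
Route A — deposit CHF, sell forward: 4,400,000 × 1.082637290387 × 1431.73 = KRW 6,820,194,866.17.
Route B — convert at spot, deposit KRW: 4,400,000 × 1493.58 × 1.016128685406 = KRW 6,677,745,720.57.
The quoted forward overvalues CHF, so borrow KRW, buy CHF at spot, deposit the CHF at 3.97%, and sell the proceeds forward at 1,431.73.
Arbitrage profit = |6,820,194,866.17 − 6,677,745,720.57| = KRW 142,449,146.

KRW 142,449,146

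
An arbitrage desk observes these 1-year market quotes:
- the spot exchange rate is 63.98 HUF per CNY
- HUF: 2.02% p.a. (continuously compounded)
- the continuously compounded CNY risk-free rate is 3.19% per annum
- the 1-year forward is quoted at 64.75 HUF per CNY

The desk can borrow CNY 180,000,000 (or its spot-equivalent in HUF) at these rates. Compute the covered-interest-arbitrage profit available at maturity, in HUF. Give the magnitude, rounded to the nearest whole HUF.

HUF 281,391,429

T = 1 year.
Keep in CNY, deliver into the forward: 180,000,000·1.032414258717·64.75 = HUF 12,032,788,185.35.
Swap to HUF now, deposit: 180,000,000·63.98·1.0204054007 = HUF 11,751,396,756.62.
The quoted forward overvalues CNY, so borrow HUF, buy CNY at spot, deposit the CNY at 3.19%, and sell the proceeds forward at 64.75.
The gap between the two covered legs is HUF 281,391,429.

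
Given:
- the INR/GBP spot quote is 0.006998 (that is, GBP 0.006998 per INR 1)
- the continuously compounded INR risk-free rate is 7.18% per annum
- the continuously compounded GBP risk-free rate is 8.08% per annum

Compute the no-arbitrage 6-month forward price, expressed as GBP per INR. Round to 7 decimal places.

T = 6/12 years.
GBP accumulates by e^(0.0808×6/12) = 1.0412272.
INR growth factor: e^(0.0718×6/12) = 1.0365522.
So F = 0.006998 × 1.0412272 / 1.0365522 = 0.007029562 (GBP/INR).

0.0070296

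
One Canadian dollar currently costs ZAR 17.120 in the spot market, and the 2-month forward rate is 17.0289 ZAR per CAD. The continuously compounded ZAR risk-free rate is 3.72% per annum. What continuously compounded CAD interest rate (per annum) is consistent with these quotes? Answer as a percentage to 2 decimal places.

T = 2/12 years.
By CIP, F/S equals the ZAR-to-CAD growth ratio: 17.0289/17.12 = 0.9946787.
ZAR growth factor: e^(0.0372×2/12) = 1.0062193.
So the CAD growth factor = 1.0116023.
r = ln(1.0116023)/(2/12) = 0.069213 → 6.92%.

6.92%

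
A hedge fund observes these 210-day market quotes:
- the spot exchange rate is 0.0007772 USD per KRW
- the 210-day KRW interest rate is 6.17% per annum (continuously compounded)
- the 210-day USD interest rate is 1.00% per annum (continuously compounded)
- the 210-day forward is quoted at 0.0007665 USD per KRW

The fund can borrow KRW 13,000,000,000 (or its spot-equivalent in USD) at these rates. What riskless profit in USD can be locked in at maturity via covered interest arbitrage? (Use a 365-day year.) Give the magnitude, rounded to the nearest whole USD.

T = 210/365 years.
Invest the KRW and cover forward: 13,000,000,000 × 1.0361362288 × 0.0007665 = USD 10,324,579.45.
Convert at spot and invest in USD: 13,000,000,000 × 0.0007772 × 1.0057700074 = USD 10,161,897.85.
The quoted forward overvalues KRW, so borrow USD, buy KRW at spot, deposit the KRW at 6.17%, and sell the proceeds forward at 0.0007665.
Arbitrage profit = |10,324,579.45 − 10,161,897.85| = USD 162,682.

USD 162,682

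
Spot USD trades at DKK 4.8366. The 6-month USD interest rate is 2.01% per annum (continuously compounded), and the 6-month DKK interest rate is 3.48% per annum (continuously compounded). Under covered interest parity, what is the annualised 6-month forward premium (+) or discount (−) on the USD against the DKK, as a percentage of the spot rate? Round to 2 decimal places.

T = 6/12 years.
F = S · g_DKK/g_USD = 4.8366 × 1.0175523/1.0101007 = 4.8722800.
(F − S)/S ÷ T = (4.8722800 − 4.8366)/4.8366/(6/12) = 0.014754 → 1.48%.

+1.48%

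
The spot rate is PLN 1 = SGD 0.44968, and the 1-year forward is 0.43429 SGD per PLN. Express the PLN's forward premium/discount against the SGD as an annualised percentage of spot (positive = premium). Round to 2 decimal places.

T = 1 year.
(F − S)/S = (0.43429 − 0.44968)/0.44968 = -0.0342243.
Per annum: -0.0342243 / 1 = -0.034224 = -3.42%.

-3.42%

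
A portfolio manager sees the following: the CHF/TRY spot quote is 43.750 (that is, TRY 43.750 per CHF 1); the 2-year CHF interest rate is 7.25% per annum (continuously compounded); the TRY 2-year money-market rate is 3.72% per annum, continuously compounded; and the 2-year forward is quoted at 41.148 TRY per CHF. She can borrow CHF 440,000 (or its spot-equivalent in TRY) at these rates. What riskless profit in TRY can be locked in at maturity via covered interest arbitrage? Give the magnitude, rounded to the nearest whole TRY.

TRY 193,411

T = 2 years.
Invest the CHF and cover forward: 440,000 × 1.1560395703 × 41.148 = TRY 20,930,235.15.
Convert at spot and invest in TRY: 440,000 × 43.750 × 1.0772376144 = TRY 20,736,824.08.
The quoted forward overvalues CHF, so borrow TRY, buy CHF at spot, deposit the CHF at 7.25%, and sell the proceeds forward at 41.148.
The gap between the two covered legs is TRY 193,411.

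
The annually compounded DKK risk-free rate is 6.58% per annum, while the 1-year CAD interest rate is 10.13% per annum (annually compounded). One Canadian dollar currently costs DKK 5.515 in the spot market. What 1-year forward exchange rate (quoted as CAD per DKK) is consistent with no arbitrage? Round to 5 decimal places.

0.18736

T = 1 year.
DKK growth factor: (1 + 0.0658)^1 = 1.065800.
CAD accumulates by (1 + 0.1013)^1 = 1.101300.
So F = 5.515 × 1.065800 / 1.101300 = 5.337226 (DKK/CAD).
Quoted the other way: 1/5.337226 = 0.18736 CAD per DKK.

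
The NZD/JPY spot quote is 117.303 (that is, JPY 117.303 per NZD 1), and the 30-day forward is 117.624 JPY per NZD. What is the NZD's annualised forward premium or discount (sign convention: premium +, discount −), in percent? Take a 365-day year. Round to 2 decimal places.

+3.33%

T = 30/365 years.
NZD trades forward at +0.27365% vs spot over the period.
Per annum: 0.0027365 / (30/365) = 0.033294 = 3.33%.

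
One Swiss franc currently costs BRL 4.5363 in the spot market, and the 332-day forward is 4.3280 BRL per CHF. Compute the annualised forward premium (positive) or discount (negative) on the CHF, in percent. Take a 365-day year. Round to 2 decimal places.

-5.05%

T = 332/365 years.
(F − S)/S = (4.3280 − 4.5363)/4.5363 = -0.0459185.
×(1/T) gives -5.05% p.a.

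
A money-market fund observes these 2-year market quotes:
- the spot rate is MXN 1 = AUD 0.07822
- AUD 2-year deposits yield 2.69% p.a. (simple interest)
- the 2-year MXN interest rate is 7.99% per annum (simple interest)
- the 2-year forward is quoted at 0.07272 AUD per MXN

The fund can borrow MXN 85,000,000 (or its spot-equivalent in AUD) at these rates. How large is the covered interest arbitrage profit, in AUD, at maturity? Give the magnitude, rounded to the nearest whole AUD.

T = 2 years.
Keep in MXN, deliver into the forward: 85,000,000·1.159800·0.07272 = AUD 7,168,955.76.
Swap to AUD now, deposit: 85,000,000·0.07822·1.053800 = AUD 7,006,400.06.
The quoted forward overvalues MXN, so borrow AUD, buy MXN at spot, deposit the MXN at 7.99%, and sell the proceeds forward at 0.07272.
The gap between the two covered legs is AUD 162,556.

AUD 162,556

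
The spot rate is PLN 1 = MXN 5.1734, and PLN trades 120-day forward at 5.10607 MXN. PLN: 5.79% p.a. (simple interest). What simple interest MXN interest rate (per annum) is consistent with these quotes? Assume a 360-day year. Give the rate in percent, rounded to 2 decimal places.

1.81%

T = 120/360 years.
By CIP, F/S equals the MXN-to-PLN growth ratio: 5.10607/5.1734 = 0.9869853.
PLN growth factor: 1 + 0.0579×120/360 = 1.019300.
Hence g_MXN = 1.0060341.
r = (1.0060341 − 1)/(120/360) = 0.018102 → 1.81%.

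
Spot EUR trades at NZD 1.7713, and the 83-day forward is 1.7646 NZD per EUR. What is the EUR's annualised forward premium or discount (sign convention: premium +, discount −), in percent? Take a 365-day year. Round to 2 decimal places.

-1.66%

T = 83/365 years.
EUR trades forward at -0.37825% vs spot over the period.
Per annum: -0.0037825 / (83/365) = -0.016634 = -1.66%.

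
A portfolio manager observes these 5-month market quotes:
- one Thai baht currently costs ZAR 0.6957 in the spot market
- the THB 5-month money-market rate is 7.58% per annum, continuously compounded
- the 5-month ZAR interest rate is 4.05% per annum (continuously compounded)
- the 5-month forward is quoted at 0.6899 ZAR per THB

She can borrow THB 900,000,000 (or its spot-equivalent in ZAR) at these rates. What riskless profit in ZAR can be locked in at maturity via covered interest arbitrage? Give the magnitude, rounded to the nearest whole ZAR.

T = 5/12 years.
Keep in THB, deliver into the forward: 900,000,000·1.03208737929·0.6899 = ZAR 640,833,374.67.
Swap to ZAR now, deposit: 900,000,000·0.6957·1.01701818711 = ZAR 636,785,597.50.
The quoted forward overvalues THB, so borrow ZAR, buy THB at spot, deposit the THB at 7.58%, and sell the proceeds forward at 0.6899.
The gap between the two covered legs is ZAR 4,047,777.

ZAR 4,047,777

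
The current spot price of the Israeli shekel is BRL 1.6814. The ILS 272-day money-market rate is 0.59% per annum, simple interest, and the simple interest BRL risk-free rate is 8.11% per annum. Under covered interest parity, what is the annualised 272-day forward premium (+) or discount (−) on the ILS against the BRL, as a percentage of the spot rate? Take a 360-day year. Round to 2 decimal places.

T = 272/360 years.
F = S · g_BRL/g_ILS = 1.6814 × 1.0612756/1.0044578 = 1.7765095.
(F − S)/S ÷ T = (1.7765095 − 1.6814)/1.6814/(272/360) = 0.074866 → 7.49%.

+7.49%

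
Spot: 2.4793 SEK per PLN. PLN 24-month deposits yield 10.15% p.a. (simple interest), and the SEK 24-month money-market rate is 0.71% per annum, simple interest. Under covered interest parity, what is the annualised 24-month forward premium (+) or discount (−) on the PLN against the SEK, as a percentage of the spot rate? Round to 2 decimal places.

-7.85%

T = 2 years.
CIP forward (SEK per PLN) = 2.4793 × 1.014200/1.203000 = 2.0901962.
Annualised premium = (F − S)/S × (1/T) = (2.0901962 − 2.4793)/2.4793 ÷ 2 = -7.85%.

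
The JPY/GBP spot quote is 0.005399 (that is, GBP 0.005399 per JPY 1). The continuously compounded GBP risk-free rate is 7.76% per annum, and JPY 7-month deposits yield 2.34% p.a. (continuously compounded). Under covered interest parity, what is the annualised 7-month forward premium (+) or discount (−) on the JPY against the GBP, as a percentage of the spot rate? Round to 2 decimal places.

+5.51%

T = 7/12 years.
CIP forward (GBP per JPY) = 0.005399 × 1.0463068/1.0137436 = 0.005572425.
Annualised premium = (F − S)/S × (1/T) = (0.005572425 − 0.005399)/0.005399 ÷ (7/12) = 5.51%.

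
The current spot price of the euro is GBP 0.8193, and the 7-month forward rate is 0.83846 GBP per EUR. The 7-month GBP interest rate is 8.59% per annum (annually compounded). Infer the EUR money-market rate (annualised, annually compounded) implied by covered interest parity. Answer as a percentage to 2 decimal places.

4.37%

T = 7/12 years.
F/S = 0.83846/0.8193 = 1.0233858 = (growth of GBP) / (growth of EUR).
The GBP side grows by (1 + 0.0859)^(7/12) = 1.0492462.
Hence g_EUR = 1.0252695.
r = 1.0252695^(12/7) − 1 = 0.043709 → 4.37%.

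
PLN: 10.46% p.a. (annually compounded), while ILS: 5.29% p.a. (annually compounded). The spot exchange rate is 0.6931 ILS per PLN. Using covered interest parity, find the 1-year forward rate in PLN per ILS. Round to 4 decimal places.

T = 1 year.
ILS growth factor: (1 + 0.0529)^1 = 1.052900.
PLN growth factor: (1 + 0.1046)^1 = 1.104600.
So F = 0.6931 × 1.052900 / 1.104600 = 0.6606600 (ILS/PLN).
Quoted the other way: 1/0.6606600 = 1.5136 PLN per ILS.

1.5136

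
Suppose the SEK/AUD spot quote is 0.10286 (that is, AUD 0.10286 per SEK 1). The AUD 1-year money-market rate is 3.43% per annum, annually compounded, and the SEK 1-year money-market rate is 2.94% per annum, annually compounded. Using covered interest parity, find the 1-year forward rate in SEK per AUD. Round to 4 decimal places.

9.6759

T = 1 year.
Growth of 1 AUD over T: (1 + 0.0343)^1 = 1.034300.
Growth of 1 SEK over T: (1 + 0.0294)^1 = 1.029400.
So F = 0.10286 × 1.034300 / 1.029400 = 0.1033496 (AUD/SEK).
Quoted the other way: 1/0.1033496 = 9.6759 SEK per AUD.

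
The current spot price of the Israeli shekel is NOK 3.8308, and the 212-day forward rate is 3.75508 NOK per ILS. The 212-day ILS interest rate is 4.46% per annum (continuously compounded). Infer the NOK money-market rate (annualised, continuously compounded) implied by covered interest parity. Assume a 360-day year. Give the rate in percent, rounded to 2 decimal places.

1.07%

T = 212/360 years.
By CIP, F/S equals the NOK-to-ILS growth ratio: 3.75508/3.8308 = 0.9802339.
ILS growth factor: e^(0.0446×212/360) = 1.0266124.
Hence g_NOK = 1.0063203.
r = ln(1.0063203)/(212/360) = 0.010699 → 1.07%.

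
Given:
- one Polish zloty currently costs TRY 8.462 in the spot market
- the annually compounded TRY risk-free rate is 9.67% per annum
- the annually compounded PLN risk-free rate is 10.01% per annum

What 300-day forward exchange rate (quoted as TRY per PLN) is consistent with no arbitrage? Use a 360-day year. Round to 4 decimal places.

T = 300/360 years.
Growth of 1 TRY over T: (1 + 0.0967)^(300/360) = 1.0799572.
PLN accumulates by (1 + 0.1001)^(300/360) = 1.0827465.
So F = 8.462 × 1.0799572 / 1.0827465 = 8.440201 (TRY/PLN).

8.4402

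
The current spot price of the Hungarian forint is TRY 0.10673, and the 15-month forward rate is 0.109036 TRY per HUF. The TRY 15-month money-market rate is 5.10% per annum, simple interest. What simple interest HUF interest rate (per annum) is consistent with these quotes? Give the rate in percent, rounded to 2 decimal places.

3.30%

T = 15/12 years.
F/S = 0.109036/0.10673 = 1.0216059 = (growth of TRY) / (growth of HUF).
The TRY side grows by 1 + 0.0510×15/12 = 1.063750.
That pins the HUF growth at 1.0412528.
(1.0412528 − 1)/T = 0.033002, i.e. 3.30%.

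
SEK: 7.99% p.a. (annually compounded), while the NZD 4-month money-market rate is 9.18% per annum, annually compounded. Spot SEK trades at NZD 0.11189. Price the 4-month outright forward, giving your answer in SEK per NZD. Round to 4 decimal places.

8.9048

T = 4/12 years.
NZD growth factor: (1 + 0.0918)^(4/12) = 1.0297087.
SEK accumulates by (1 + 0.0799)^(4/12) = 1.0259539.
So F = 0.11189 × 1.0297087 / 1.0259539 = 0.1122995 (NZD/SEK).
Quoted the other way: 1/0.1122995 = 8.9048 SEK per NZD.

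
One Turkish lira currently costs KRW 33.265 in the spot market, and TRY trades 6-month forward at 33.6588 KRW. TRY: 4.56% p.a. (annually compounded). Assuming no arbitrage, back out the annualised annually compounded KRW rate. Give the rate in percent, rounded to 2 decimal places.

T = 6/12 years.
By CIP, F/S equals the KRW-to-TRY growth ratio: 33.6588/33.265 = 1.0118383.
TRY growth factor: (1 + 0.0456)^(6/12) = 1.0225458.
So the KRW growth factor = 1.034651.
Annualise: 1.034651^(12/6) − 1 = 0.070503 = 7.05%.

7.05%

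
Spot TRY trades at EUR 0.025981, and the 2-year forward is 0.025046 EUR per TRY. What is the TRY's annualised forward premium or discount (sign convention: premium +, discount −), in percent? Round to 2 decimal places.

-1.80%

T = 2 years.
TRY trades forward at -3.59878% vs spot over the period.
Annualise by dividing by T: -0.0359878 / 2 = -0.017994 → -1.80%.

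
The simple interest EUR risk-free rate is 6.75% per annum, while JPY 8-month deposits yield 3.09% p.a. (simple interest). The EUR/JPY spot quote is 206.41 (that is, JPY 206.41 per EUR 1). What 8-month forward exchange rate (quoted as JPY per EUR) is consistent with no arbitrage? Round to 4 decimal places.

T = 8/12 years.
JPY accumulates by 1 + 0.0309×8/12 = 1.020600.
Growth of 1 EUR over T: 1 + 0.0675×8/12 = 1.045000.
So F = 206.41 × 1.020600 / 1.045000 = 201.590475 (JPY/EUR).

201.5905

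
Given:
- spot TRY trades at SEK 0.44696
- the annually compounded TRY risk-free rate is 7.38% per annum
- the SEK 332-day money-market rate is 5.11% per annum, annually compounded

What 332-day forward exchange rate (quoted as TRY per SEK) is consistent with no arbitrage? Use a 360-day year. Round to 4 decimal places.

T = 332/360 years.
Growth of 1 SEK over T: (1 + 0.0511)^(332/360) = 1.0470336.
Growth of 1 TRY over T: (1 + 0.0738)^(332/360) = 1.0678697.
So F = 0.44696 × 1.0470336 / 1.0678697 = 0.4382390 (SEK/TRY).
Invert for TRY per SEK: 1 / 0.4382390 = 2.2819.

2.2819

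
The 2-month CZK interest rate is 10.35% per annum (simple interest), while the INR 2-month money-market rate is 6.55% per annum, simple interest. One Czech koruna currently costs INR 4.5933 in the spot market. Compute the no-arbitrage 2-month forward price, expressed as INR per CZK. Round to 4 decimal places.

4.5647

T = 2/12 years.
INR growth factor: 1 + 0.0655×2/12 = 1.0109167.
CZK growth factor: 1 + 0.1035×2/12 = 1.017250.
Forward (INR per CZK) = 4.5933 × 1.0109167 / 1.017250 = 4.564703.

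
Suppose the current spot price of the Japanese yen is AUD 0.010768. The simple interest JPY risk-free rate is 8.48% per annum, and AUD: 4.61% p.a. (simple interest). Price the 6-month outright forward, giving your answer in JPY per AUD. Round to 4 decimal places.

94.6243

T = 6/12 years.
AUD accumulates by 1 + 0.0461×6/12 = 1.023050.
Growth of 1 JPY over T: 1 + 0.0848×6/12 = 1.042400.
So F = 0.010768 × 1.023050 / 1.042400 = 0.010568114 (AUD/JPY).
Quoted the other way: 1/0.010568114 = 94.6243 JPY per AUD.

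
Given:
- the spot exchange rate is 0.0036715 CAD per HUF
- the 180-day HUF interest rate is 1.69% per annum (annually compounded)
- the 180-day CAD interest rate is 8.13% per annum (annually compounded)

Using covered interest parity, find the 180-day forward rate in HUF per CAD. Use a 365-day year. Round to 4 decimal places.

T = 180/365 years.
CAD accumulates by (1 + 0.0813)^(180/365) = 1.039299201.
Growth of 1 HUF over T: (1 + 0.0169)^(180/365) = 1.008298852.
Forward (CAD per HUF) = 0.0036715 × 1.039299201 / 1.008298852 = 0.00378438100.
Quoted the other way: 1/0.00378438100 = 264.2440 HUF per CAD.

264.2440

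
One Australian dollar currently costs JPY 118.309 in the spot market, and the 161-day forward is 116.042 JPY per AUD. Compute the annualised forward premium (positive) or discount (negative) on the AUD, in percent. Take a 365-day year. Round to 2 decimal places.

-4.34%

T = 161/365 years.
AUD trades forward at -1.91617% vs spot over the period.
×(1/T) gives -4.34% p.a.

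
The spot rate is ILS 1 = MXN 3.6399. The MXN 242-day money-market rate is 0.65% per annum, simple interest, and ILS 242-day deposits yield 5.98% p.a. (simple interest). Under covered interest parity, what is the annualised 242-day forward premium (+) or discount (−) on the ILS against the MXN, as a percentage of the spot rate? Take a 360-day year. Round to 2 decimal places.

T = 242/360 years.
F = S · g_MXN/g_ILS = 3.6399 × 1.0043694/1.0401989 = 3.5145242.
Annualised premium = (F − S)/S × (1/T) = (3.5145242 − 3.6399)/3.6399 ÷ (242/360) = -5.12%.

-5.12%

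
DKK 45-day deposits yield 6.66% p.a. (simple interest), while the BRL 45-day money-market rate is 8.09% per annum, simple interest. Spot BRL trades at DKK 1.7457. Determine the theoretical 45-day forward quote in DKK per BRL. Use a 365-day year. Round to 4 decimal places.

1.7427

T = 45/365 years.
DKK accumulates by 1 + 0.0666×45/365 = 1.008211.
Growth of 1 BRL over T: 1 + 0.0809×45/365 = 1.009974.
CIP: F = S · (grow DKK)/(grow BRL) = 1.7457 × 1.008211/1.009974 = 1.742653 DKK per BRL.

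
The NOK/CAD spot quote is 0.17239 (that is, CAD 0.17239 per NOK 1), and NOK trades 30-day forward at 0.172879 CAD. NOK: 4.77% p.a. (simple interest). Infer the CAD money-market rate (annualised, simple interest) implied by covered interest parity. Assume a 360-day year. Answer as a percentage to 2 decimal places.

T = 30/360 years.
By CIP, F/S equals the CAD-to-NOK growth ratio: 0.172879/0.17239 = 1.0028366.
NOK growth factor: 1 + 0.0477×30/360 = 1.003975.
Hence g_CAD = 1.0068229.
(1.0068229 − 1)/T = 0.081875, i.e. 8.19%.

8.19%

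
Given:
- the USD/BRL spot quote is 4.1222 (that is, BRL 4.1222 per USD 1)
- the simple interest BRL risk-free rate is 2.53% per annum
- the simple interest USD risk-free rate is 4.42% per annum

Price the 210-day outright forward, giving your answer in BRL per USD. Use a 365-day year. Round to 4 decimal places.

T = 210/365 years.
BRL accumulates by 1 + 0.0253×210/365 = 1.0145562.
USD growth factor: 1 + 0.0442×210/365 = 1.0254301.
CIP: F = S · (grow BRL)/(grow USD) = 4.1222 × 1.0145562/1.0254301 = 4.078487 BRL per USD.

4.0785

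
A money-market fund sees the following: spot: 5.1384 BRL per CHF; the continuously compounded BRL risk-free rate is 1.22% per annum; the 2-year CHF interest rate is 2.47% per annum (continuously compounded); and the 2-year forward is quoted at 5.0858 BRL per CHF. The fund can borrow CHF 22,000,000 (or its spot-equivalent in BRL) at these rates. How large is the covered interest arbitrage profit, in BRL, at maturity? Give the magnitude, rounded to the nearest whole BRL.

BRL 1,716,627

T = 2 years.
Invest the CHF and cover forward: 22,000,000 × 1.05064052291 × 5.0858 = BRL 117,553,646.57.
Convert at spot and invest in BRL: 22,000,000 × 5.1384 × 1.02470011597 = BRL 115,837,019.67.
The quoted forward overvalues CHF, so borrow BRL, buy CHF at spot, deposit the CHF at 2.47%, and sell the proceeds forward at 5.0858.
The gap between the two covered legs is BRL 1,716,627.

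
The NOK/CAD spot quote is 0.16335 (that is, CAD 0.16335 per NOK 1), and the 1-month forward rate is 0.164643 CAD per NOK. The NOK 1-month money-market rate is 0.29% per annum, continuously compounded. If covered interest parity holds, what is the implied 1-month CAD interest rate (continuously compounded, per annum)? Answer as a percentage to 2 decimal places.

T = 1/12 years.
CIP gives F = S · g_CAD/g_NOK, so g_CAD/g_NOK = 0.164643/0.16335 = 1.0079155.
NOK growth factor: e^(0.0029×1/12) = 1.0002417.
Hence g_CAD = 1.0081591.
r = ln(1.0081591)/(1/12) = 0.097512 → 9.75%.

9.75%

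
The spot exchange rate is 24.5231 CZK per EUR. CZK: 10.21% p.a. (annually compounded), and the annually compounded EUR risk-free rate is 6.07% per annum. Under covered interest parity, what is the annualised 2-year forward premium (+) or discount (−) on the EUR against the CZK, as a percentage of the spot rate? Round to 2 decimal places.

+3.98%

T = 2 years.
F = S · g_CZK/g_EUR = 24.5231 × 1.2146244/1.1250845 = 26.4747720.
(F − S)/S ÷ T = (26.4747720 − 24.5231)/24.5231/2 = 0.039793 → 3.98%.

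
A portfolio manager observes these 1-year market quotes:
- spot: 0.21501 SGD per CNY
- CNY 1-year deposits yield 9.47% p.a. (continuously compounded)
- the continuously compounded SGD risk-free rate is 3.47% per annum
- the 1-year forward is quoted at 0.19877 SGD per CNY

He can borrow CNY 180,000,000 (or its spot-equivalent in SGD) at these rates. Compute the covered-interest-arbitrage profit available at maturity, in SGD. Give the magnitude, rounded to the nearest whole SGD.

T = 1 year.
Route A — deposit CNY, sell forward: 180,000,000 × 1.0993290069 × 0.19877 = SGD 39,332,452.81.
Route B — convert at spot, deposit SGD: 180,000,000 × 0.21501 × 1.0353090695 = SGD 40,068,324.55.
The quoted forward undervalues CNY, so borrow CNY, convert to SGD at spot, deposit the SGD at 3.47%, and buy CNY forward at 0.19877 to cover the loan.
Profit = 40,068,324.55 − 39,332,452.81 = SGD 735,872.

SGD 735,872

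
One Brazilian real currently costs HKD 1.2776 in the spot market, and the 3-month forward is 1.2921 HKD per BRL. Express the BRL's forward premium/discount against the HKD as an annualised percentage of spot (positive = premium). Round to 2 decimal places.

+4.54%

T = 3/12 years.
BRL trades forward at +1.13494% vs spot over the period.
Per annum: 0.0113494 / (3/12) = 0.045398 = 4.54%.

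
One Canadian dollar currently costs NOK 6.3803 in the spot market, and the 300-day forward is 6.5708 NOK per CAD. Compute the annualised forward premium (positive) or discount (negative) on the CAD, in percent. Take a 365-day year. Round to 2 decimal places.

T = 300/365 years.
Period premium: (6.5708 − 6.3803)/6.3803 = 0.0298575.
Annualise by dividing by T: 0.0298575 / (300/365) = 0.036327 → 3.63%.

+3.63%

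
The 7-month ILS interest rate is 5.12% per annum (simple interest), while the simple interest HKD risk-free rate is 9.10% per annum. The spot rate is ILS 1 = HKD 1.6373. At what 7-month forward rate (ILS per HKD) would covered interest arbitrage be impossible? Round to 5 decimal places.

T = 7/12 years.
HKD accumulates by 1 + 0.0910×7/12 = 1.0530833.
Growth of 1 ILS over T: 1 + 0.0512×7/12 = 1.0298667.
CIP: F = S · (grow HKD)/(grow ILS) = 1.6373 × 1.0530833/1.0298667 = 1.674210 HKD per ILS.
Invert for ILS per HKD: 1 / 1.674210 = 0.59730.

0.59730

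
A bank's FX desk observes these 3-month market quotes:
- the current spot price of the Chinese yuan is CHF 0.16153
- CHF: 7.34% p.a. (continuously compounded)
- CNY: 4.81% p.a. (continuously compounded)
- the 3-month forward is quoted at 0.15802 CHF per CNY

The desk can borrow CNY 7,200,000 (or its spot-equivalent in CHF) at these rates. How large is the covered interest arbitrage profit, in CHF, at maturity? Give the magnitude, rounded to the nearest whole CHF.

T = 3/12 years.
Invest the CNY and cover forward: 7,200,000 × 1.012097591 × 0.15802 = CHF 1,151,507.96.
Convert at spot and invest in CHF: 7,200,000 × 0.16153 × 1.018519396 = CHF 1,184,554.35.
The quoted forward undervalues CNY, so borrow CNY, convert to CHF at spot, deposit the CHF at 7.34%, and buy CNY forward at 0.15802 to cover the loan.
Arbitrage profit = |1,151,507.96 − 1,184,554.35| = CHF 33,046.

CHF 33,046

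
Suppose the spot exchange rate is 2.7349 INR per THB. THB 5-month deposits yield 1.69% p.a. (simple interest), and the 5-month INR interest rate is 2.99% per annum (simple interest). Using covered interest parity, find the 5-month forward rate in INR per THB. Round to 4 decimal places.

2.7496

T = 5/12 years.
INR growth factor: 1 + 0.0299×5/12 = 1.0124583.
THB growth factor: 1 + 0.0169×5/12 = 1.0070417.
CIP: F = S · (grow INR)/(grow THB) = 2.7349 × 1.0124583/1.0070417 = 2.749610 INR per THB.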